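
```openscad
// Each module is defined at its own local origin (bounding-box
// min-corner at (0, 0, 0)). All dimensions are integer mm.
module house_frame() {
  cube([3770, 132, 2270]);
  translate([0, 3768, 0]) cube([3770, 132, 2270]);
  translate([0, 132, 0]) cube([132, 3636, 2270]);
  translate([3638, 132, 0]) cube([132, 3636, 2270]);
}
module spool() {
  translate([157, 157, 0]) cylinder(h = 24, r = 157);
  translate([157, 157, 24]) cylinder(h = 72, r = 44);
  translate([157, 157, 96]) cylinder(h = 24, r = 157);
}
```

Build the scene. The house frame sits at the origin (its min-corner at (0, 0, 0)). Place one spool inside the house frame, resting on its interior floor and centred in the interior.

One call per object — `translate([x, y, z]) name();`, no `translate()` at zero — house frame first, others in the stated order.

house_frame();
translate([1728, 1793, 0]) spool();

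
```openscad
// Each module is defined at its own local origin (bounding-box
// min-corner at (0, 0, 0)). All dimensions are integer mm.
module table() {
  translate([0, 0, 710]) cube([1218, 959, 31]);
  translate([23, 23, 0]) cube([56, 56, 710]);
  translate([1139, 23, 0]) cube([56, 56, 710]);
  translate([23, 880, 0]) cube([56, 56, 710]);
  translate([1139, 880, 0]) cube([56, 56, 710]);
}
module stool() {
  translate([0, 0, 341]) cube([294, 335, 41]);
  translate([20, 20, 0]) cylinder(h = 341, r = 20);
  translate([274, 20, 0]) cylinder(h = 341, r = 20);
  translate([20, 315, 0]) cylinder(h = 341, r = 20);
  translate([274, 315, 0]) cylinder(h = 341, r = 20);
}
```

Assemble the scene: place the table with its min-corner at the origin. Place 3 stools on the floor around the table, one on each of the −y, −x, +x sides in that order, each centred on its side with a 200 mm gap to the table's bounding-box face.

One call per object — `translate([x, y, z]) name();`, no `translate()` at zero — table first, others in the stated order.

table();
translate([462, -535, 0]) stool();
translate([-494, 312, 0]) stool();
translate([1418, 312, 0]) stool();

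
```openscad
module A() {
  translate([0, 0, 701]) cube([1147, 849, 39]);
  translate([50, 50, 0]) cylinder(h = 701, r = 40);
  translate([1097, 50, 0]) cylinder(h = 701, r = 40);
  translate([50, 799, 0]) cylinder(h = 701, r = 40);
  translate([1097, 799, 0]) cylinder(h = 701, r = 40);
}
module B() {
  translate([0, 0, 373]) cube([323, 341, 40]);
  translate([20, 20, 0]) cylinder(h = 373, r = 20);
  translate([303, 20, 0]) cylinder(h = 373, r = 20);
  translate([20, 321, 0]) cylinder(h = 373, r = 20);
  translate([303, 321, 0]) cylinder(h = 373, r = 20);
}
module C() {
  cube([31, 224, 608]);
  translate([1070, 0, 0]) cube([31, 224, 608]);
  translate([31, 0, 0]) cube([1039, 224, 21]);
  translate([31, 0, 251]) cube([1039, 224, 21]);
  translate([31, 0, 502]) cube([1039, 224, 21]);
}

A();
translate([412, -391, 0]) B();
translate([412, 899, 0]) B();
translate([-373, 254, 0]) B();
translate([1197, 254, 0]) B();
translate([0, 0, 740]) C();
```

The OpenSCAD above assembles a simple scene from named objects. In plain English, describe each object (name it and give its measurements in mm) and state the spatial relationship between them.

A is a table: top 1147 mm (x) × 849 mm (y), 39 mm thick, upper face at z = 740 mm, on four round legs of 80 mm diameter, each leg's bounding box inset 10 mm from the nearest pair of top edges, running from z = 0 to the bottom of the top.

B is a four-legged stool. The seat is 323×341 mm, 40 mm thick, top at z = 413 mm. It stands on four round legs, each 40 mm in diameter, from z = 0 to the seat underside, each leg's axis is inset half a diameter from the nearest pair of seat edges (so the leg's bounding box is flush with the corner).

C is a bookshelf 1101 mm wide overall, 224 mm deep and 608 mm tall. The two sides are 31 mm thick vertical panels. 3 horizontal shelves of 21 mm thickness span between the inner faces of the sides; the lowest shelf sits on the floor and shelves are stacked with a clear vertical gap of 230 mm between each pair.

Four stools sit around the table at the −y, +y, −x, +x sides. The bookshelf is on top of the table.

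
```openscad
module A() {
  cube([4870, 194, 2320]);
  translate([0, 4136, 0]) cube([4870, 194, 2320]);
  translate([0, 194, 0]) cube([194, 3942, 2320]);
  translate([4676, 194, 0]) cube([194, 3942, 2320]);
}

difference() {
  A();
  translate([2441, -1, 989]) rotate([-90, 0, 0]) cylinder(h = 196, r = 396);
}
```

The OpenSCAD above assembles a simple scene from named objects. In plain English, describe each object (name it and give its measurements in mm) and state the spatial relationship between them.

A is the wall frame of a small rectangular building: four walls, each 2320 mm tall and 194 mm thick, enclosing a footprint 4870 mm (x) by 4330 mm (y) outside-to-outside, with no floor or roof. The front and back walls (the −y and +y sides) span the full width; the two side walls fit between them.

The house frame has a circular hole of radius 396 mm through its front wall, centred at (x = 2441, z = 989).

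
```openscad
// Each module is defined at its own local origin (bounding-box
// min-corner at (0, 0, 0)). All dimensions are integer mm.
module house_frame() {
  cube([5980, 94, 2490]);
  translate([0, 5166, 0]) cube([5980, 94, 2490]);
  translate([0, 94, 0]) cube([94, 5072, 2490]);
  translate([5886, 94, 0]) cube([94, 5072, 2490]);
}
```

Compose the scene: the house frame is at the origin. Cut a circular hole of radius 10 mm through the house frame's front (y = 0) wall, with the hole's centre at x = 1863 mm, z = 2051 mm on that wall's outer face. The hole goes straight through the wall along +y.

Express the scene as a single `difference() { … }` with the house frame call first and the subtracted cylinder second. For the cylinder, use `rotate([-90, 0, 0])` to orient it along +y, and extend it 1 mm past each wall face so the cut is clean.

difference() {
  house_frame();
  translate([1863, -1, 2051]) rotate([-90, 0, 0]) cylinder(h = 96, r = 10);
}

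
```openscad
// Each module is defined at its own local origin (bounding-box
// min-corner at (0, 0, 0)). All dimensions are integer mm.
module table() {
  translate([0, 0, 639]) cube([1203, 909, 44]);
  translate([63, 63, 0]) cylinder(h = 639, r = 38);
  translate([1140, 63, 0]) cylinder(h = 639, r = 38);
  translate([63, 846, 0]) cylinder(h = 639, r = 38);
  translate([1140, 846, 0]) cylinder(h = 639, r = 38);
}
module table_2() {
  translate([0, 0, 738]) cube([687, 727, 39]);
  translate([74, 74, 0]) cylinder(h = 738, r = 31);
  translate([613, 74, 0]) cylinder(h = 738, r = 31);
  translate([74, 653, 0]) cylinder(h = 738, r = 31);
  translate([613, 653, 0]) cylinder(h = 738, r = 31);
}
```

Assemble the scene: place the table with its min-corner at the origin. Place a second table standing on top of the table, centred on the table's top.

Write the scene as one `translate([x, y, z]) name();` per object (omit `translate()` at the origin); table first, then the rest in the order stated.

table();
translate([258, 91, 683]) table_2();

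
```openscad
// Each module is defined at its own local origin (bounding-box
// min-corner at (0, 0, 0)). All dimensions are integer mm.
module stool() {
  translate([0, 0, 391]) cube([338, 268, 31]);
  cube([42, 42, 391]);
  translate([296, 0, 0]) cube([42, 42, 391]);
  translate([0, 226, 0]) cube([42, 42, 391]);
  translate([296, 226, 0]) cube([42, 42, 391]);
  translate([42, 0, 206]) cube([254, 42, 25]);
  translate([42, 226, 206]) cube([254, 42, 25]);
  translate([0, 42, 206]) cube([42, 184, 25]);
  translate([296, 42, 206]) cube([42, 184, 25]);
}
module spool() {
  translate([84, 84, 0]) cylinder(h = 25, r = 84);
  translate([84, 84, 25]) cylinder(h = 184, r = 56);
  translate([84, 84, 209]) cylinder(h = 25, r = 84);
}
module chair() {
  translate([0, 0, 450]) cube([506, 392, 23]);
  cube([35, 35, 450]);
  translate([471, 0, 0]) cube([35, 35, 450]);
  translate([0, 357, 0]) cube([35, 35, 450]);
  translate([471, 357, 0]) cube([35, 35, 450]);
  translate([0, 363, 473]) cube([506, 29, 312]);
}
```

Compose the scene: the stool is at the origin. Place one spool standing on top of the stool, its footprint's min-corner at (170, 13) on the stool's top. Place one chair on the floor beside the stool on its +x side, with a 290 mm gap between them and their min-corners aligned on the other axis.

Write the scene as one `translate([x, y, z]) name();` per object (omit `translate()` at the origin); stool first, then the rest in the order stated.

stool();
translate([170, 13, 422]) spool();
translate([628, 0, 0]) chair();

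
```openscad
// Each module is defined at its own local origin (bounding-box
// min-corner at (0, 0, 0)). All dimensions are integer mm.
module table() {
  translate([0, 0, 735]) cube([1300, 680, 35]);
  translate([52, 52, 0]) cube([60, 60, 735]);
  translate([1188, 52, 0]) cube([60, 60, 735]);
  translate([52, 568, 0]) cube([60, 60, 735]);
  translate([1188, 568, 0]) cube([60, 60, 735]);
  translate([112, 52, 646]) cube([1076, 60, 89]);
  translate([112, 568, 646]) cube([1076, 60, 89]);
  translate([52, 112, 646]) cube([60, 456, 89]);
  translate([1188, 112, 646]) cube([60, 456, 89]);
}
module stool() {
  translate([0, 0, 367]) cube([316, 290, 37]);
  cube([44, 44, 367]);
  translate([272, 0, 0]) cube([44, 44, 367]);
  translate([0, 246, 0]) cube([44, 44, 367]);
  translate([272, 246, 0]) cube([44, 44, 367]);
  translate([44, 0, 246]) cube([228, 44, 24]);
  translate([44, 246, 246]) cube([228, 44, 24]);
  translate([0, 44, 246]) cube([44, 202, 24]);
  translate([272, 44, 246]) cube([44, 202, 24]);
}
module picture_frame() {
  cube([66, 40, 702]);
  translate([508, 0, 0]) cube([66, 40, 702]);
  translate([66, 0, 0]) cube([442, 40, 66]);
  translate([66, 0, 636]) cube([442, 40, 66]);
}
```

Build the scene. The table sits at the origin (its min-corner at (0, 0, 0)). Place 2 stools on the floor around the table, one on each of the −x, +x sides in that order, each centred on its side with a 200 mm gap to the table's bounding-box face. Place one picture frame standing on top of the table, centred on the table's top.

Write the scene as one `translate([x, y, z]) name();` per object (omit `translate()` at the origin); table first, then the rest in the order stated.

table();
translate([-516, 195, 0]) stool();
translate([1500, 195, 0]) stool();
translate([363, 320, 770]) picture_frame();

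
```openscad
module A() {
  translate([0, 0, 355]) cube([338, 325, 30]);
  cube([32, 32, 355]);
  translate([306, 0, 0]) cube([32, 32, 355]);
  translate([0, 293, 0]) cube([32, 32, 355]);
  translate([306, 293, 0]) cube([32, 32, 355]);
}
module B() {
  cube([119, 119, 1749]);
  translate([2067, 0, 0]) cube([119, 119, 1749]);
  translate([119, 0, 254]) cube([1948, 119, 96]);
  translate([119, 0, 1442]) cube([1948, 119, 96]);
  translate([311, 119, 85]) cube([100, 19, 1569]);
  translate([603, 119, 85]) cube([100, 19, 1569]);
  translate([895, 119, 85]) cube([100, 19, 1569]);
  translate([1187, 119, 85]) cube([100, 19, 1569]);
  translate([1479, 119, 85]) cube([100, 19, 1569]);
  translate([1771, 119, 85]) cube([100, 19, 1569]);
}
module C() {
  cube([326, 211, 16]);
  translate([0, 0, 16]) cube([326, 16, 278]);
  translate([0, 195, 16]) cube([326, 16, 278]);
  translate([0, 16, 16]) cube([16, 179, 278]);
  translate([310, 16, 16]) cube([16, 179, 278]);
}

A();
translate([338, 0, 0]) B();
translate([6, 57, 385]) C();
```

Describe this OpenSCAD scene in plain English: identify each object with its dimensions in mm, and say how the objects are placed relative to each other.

A is a four-legged stool. The seat is a 338×325×30 mm slab whose top surface is at z = 385 mm; four square legs, each 32×32 mm in cross-section, run from the floor (z = 0) to the underside of the seat, each flush with a corner of the seat.

B is a fence section. Two 119×119 mm posts, 1749 mm tall, stand on the floor with a clear span of 1948 mm between their inner faces. Two horizontal rails of 119×96 mm section span the gap between the posts with their undersides at z = 254 mm and z = 1442 mm, flush with the posts' −y face. 6 pickets, each 100 mm wide, 19 mm thick and 1569 mm tall, are fixed to the +y face of the rails with their bottoms at z = 85 mm, evenly spaced across the span with equal gaps (rounded down to the nearest mm) at the −x end and between each pair — any rounding remainder accumulates at the +x end.

C is an open storage box with external size 326×211×294 mm and wall thickness 16 mm (the base is also 16 mm thick). The base covers the whole footprint; the four walls stand on the base, with the y-facing walls full-width and the x-facing walls fitting between their inner faces.

The fence section is against the stool's +x side, with their −y faces flush. The open box is on top of the stool, centred.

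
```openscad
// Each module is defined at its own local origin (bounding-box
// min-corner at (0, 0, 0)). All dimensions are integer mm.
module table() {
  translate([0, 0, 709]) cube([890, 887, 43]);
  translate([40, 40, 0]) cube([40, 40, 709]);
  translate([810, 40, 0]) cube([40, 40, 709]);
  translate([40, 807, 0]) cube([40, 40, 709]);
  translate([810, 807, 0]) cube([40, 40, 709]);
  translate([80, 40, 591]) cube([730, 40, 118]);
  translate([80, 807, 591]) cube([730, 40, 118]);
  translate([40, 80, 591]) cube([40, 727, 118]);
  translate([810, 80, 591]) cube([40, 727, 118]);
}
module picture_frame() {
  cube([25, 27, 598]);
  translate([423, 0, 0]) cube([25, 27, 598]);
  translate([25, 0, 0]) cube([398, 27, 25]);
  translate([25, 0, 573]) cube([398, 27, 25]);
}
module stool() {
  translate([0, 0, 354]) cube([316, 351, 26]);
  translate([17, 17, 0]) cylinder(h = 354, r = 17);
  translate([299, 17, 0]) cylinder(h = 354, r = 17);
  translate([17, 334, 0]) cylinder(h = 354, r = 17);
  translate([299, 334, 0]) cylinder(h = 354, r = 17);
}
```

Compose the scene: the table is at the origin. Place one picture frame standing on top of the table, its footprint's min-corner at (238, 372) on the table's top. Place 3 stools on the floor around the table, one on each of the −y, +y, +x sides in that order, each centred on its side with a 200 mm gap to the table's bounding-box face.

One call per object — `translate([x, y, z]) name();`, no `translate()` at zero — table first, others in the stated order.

table();
translate([238, 372, 752]) picture_frame();
translate([287, -551, 0]) stool();
translate([287, 1087, 0]) stool();
translate([1090, 268, 0]) stool();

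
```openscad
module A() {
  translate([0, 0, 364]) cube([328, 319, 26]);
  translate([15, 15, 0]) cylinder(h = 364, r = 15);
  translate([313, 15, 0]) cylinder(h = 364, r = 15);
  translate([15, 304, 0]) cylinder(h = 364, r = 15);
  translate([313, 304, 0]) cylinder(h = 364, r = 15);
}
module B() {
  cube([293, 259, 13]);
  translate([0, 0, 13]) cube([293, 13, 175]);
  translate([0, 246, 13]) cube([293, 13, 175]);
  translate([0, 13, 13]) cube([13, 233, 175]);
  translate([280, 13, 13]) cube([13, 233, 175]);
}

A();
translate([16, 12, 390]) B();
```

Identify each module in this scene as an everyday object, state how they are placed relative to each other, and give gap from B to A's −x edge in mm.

A is a stool. B is an open box. The open box is on top of the stool. The gap from the open box to the stool's −x edge is 16 mm.

The open box's min-x is at 16; the stool's min-x is 0; gap = 16 mm.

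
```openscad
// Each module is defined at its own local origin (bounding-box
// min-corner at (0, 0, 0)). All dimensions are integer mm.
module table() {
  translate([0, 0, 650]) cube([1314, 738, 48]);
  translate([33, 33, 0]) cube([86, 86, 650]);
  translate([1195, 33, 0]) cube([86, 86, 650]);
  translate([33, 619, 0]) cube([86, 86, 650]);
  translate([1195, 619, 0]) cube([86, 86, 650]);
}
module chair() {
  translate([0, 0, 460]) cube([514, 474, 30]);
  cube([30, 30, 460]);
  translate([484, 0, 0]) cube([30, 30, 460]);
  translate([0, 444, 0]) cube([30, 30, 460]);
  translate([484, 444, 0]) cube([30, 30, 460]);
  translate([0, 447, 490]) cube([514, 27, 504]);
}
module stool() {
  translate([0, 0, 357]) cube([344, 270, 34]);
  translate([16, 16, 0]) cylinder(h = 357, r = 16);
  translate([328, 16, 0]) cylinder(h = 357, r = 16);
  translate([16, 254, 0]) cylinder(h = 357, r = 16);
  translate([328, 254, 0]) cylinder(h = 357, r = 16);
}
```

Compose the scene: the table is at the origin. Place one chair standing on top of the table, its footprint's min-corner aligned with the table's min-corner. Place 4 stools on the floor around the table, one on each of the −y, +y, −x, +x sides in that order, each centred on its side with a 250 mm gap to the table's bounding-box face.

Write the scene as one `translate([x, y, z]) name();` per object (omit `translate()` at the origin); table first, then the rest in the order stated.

table();
translate([0, 0, 698]) chair();
translate([485, -520, 0]) stool();
translate([485, 988, 0]) stool();
translate([-594, 234, 0]) stool();
translate([1564, 234, 0]) stool();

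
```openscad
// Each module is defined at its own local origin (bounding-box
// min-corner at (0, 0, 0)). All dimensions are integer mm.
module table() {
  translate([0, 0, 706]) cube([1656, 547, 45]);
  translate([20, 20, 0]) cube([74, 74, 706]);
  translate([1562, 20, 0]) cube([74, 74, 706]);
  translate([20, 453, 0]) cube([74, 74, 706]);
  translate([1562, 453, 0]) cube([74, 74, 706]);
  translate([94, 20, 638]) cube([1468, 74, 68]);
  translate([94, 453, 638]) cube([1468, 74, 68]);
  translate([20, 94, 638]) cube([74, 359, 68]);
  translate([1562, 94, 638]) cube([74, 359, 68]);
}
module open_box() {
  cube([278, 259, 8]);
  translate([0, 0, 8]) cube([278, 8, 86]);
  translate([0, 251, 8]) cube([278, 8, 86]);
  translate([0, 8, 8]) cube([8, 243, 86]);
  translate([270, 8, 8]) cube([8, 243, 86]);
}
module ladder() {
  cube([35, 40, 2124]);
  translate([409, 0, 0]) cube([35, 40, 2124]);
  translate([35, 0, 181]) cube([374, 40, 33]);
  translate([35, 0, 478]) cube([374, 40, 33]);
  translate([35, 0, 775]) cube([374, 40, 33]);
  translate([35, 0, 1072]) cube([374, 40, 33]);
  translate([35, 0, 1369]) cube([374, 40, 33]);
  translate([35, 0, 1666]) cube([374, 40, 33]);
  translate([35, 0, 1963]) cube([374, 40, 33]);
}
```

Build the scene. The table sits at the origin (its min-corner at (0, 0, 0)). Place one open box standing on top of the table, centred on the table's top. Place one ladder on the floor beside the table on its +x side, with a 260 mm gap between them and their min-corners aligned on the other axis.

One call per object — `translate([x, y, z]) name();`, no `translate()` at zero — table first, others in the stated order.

table();
translate([689, 144, 751]) open_box();
translate([1916, 0, 0]) ladder();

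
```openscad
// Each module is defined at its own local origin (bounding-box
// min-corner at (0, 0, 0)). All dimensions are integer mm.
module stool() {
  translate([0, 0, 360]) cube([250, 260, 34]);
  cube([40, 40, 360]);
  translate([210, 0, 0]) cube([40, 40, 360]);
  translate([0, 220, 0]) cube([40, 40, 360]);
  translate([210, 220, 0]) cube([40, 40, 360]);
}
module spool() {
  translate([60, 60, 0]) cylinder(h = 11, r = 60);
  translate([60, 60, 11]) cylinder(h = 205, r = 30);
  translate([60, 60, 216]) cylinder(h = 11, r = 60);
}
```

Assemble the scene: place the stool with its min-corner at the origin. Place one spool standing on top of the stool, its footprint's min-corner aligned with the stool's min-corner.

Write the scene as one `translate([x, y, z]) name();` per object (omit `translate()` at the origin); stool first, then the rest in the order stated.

stool();
translate([0, 0, 394]) spool();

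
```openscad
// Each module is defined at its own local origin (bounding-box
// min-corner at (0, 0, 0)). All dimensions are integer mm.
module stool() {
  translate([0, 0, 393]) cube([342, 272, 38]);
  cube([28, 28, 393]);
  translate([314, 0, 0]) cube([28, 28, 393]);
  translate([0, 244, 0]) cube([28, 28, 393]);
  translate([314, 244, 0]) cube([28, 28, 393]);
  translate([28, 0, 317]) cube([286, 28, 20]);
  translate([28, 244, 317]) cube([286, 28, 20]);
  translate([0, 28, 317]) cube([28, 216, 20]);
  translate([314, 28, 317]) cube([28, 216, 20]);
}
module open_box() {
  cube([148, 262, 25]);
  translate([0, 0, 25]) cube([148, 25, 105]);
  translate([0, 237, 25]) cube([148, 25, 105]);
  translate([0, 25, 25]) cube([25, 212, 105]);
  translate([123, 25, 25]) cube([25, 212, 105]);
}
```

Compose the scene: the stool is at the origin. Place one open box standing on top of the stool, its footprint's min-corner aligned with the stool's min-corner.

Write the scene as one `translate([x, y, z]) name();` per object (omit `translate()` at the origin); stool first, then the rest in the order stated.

stool();
translate([0, 0, 431]) open_box();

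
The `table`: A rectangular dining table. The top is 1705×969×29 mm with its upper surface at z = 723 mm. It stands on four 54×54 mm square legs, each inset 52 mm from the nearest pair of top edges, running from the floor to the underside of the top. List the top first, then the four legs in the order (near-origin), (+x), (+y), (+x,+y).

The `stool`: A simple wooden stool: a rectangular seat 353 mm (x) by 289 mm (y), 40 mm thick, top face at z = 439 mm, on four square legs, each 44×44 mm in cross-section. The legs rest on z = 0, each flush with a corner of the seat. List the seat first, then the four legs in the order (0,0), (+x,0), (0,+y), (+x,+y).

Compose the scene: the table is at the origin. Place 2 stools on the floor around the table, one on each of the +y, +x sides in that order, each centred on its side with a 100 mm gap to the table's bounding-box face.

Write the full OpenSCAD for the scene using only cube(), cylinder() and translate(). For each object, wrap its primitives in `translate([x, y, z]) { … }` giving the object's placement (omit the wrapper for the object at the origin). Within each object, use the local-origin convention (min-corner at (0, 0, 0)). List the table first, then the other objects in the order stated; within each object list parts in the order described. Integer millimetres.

translate([0, 0, 694]) cube([1705, 969, 29]);
translate([52, 52, 0]) cube([54, 54, 694]);
translate([1599, 52, 0]) cube([54, 54, 694]);
translate([52, 863, 0]) cube([54, 54, 694]);
translate([1599, 863, 0]) cube([54, 54, 694]);
translate([676, 1069, 0]) {
  translate([0, 0, 399]) cube([353, 289, 40]);
  cube([44, 44, 399]);
  translate([309, 0, 0]) cube([44, 44, 399]);
  translate([0, 245, 0]) cube([44, 44, 399]);
  translate([309, 245, 0]) cube([44, 44, 399]);
}
translate([1805, 340, 0]) {
  translate([0, 0, 399]) cube([353, 289, 40]);
  cube([44, 44, 399]);
  translate([309, 0, 0]) cube([44, 44, 399]);
  translate([0, 245, 0]) cube([44, 44, 399]);
  translate([309, 245, 0]) cube([44, 44, 399]);
}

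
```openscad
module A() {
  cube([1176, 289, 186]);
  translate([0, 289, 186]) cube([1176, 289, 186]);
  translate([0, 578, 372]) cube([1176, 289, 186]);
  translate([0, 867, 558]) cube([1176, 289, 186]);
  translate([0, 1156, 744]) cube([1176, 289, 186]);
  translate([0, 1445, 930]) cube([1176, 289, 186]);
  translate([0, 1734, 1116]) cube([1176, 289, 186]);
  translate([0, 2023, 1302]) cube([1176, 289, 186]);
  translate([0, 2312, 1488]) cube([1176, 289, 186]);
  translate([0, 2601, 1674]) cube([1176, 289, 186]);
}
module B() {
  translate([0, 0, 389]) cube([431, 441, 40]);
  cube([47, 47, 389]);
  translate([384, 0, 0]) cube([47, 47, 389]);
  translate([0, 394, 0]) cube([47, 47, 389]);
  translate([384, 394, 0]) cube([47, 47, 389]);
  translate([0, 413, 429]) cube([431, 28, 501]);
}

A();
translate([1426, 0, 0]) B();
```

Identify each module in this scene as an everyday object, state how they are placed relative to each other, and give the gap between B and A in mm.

The chair's nearest face is 250 mm from the staircase's +x face.

A is a staircase. B is a chair. The chair is on the floor beside the staircase on its +x side. The gap between the chair and the staircase is 250 mm.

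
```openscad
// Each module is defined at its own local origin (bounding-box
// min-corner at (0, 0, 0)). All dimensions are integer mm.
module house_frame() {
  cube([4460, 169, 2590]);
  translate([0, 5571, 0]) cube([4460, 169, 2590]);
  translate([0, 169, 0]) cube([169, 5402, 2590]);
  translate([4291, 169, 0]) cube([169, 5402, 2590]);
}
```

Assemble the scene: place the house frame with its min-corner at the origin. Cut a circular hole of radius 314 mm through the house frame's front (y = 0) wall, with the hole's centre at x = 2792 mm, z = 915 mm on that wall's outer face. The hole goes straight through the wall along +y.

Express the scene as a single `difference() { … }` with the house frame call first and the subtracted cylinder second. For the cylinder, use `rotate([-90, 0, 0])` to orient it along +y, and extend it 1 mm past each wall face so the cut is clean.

difference() {
  house_frame();
  translate([2792, -1, 915]) rotate([-90, 0, 0]) cylinder(h = 171, r = 314);
}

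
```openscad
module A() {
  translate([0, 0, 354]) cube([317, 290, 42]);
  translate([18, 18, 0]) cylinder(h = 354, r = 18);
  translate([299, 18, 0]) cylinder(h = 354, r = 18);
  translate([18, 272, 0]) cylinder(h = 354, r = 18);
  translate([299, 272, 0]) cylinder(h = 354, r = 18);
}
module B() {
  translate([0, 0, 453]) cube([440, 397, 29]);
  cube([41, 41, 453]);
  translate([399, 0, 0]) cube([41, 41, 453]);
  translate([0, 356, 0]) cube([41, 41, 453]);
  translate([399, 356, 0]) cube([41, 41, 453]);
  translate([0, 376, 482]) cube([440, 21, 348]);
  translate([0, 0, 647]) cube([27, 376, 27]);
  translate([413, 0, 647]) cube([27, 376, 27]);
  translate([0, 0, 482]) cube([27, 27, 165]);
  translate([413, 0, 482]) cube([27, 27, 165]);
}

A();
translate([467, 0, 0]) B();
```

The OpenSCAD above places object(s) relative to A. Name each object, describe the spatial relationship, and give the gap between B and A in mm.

The chair's nearest face is 150 mm from the stool's +x face.

A is a stool. B is a chair. The chair is on the floor beside the stool on its +x side. The gap between the chair and the stool is 150 mm.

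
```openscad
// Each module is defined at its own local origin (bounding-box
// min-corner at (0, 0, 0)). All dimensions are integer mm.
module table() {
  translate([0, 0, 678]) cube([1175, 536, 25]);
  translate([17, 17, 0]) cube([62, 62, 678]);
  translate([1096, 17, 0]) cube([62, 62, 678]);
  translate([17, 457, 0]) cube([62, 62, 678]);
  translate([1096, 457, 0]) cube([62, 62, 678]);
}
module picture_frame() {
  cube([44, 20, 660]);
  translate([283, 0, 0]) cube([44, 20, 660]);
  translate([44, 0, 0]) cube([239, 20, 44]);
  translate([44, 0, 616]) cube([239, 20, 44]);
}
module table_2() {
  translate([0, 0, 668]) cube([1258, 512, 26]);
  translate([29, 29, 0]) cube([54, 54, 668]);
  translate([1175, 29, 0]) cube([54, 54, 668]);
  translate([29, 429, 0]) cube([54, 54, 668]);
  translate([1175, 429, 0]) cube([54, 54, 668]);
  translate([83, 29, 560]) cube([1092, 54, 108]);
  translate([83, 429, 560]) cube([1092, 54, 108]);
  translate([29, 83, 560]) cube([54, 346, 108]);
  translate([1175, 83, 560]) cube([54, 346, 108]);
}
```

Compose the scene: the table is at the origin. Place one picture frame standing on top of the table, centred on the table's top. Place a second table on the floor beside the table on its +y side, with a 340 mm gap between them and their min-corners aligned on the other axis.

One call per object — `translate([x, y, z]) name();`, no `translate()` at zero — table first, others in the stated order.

table();
translate([424, 258, 703]) picture_frame();
translate([0, 876, 0]) table_2();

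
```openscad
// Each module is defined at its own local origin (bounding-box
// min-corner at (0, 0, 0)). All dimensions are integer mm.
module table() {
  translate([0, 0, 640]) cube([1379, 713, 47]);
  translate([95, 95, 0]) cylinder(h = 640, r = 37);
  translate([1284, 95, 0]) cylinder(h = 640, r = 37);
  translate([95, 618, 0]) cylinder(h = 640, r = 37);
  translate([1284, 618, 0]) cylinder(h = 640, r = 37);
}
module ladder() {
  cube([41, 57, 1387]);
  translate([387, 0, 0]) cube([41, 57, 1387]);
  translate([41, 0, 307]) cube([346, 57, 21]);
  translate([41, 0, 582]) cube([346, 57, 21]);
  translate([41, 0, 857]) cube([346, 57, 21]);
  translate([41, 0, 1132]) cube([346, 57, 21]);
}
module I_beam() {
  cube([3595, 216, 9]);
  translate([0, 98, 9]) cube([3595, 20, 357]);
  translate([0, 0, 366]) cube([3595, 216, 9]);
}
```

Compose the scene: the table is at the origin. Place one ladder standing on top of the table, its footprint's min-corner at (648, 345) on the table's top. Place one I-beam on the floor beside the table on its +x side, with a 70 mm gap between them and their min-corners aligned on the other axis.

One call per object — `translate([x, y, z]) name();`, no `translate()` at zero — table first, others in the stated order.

table();
translate([648, 345, 687]) ladder();
translate([1449, 0, 0]) I_beam();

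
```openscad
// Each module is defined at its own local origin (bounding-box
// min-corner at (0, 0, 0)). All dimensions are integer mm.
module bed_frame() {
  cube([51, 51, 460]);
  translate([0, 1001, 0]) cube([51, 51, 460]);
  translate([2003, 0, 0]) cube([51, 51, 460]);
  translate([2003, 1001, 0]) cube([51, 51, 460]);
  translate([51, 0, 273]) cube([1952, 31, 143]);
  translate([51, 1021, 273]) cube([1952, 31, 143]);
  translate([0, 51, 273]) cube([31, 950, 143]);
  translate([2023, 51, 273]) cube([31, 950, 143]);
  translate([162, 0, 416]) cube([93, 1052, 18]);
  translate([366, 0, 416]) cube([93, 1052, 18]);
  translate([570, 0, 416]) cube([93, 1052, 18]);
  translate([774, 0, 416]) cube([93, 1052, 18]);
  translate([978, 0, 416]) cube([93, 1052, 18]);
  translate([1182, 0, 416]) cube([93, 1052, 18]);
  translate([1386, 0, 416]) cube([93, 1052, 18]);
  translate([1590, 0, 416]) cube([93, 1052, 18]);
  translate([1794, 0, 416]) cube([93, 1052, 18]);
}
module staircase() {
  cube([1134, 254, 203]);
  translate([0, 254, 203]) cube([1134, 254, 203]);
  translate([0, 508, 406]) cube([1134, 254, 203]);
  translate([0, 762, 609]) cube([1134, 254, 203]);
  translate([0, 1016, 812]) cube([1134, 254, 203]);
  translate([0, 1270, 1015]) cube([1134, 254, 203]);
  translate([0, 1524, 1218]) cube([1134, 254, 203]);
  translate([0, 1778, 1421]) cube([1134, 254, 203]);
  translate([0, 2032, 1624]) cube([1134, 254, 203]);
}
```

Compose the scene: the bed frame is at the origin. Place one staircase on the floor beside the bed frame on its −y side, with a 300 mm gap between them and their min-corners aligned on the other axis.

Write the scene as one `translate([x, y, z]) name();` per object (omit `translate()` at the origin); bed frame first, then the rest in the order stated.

bed_frame();
translate([0, -2586, 0]) staircase();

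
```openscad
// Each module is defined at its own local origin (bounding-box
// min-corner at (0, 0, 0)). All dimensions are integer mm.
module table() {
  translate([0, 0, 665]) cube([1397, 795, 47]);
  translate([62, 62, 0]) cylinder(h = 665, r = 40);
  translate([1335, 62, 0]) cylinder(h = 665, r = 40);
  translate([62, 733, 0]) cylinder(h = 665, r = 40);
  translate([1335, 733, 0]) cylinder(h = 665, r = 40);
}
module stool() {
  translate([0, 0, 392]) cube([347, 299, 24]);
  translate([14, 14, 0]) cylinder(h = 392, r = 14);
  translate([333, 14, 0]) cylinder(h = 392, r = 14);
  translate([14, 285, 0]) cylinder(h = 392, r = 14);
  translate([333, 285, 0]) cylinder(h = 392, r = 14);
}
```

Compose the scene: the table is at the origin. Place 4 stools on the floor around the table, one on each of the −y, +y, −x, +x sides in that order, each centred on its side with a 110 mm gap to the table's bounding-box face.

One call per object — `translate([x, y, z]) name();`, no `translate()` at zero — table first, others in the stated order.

table();
translate([525, -409, 0]) stool();
translate([525, 905, 0]) stool();
translate([-457, 248, 0]) stool();
translate([1507, 248, 0]) stool();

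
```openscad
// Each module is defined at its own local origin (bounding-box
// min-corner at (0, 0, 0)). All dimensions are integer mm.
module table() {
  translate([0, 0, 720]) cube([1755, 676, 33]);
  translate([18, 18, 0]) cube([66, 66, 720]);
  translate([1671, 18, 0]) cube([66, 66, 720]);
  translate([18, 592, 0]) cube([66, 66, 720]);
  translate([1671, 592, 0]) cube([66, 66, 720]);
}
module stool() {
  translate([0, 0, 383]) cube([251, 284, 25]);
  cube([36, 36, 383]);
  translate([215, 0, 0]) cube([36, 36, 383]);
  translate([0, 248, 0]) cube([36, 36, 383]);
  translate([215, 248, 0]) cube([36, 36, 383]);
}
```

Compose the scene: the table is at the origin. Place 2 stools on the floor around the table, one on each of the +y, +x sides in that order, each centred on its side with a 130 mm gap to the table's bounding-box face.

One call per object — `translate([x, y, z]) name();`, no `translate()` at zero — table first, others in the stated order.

table();
translate([752, 806, 0]) stool();
translate([1885, 196, 0]) stool();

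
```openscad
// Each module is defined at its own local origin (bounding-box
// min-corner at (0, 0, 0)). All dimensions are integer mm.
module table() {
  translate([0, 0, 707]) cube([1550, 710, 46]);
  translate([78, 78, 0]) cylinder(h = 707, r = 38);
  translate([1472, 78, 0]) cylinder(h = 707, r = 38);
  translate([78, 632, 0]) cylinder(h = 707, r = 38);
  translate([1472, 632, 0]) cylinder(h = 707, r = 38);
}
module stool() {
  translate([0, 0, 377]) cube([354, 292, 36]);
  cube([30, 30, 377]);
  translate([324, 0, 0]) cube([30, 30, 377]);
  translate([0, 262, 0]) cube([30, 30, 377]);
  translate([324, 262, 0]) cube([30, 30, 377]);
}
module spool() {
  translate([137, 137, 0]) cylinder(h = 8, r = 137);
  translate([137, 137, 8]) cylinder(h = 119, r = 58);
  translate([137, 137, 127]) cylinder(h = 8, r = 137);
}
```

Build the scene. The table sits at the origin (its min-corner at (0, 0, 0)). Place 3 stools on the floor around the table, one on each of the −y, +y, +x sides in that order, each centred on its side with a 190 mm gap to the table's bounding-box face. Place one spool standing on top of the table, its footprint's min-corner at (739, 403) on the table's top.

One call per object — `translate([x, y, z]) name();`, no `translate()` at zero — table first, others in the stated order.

table();
translate([598, -482, 0]) stool();
translate([598, 900, 0]) stool();
translate([1740, 209, 0]) stool();
translate([739, 403, 753]) spool();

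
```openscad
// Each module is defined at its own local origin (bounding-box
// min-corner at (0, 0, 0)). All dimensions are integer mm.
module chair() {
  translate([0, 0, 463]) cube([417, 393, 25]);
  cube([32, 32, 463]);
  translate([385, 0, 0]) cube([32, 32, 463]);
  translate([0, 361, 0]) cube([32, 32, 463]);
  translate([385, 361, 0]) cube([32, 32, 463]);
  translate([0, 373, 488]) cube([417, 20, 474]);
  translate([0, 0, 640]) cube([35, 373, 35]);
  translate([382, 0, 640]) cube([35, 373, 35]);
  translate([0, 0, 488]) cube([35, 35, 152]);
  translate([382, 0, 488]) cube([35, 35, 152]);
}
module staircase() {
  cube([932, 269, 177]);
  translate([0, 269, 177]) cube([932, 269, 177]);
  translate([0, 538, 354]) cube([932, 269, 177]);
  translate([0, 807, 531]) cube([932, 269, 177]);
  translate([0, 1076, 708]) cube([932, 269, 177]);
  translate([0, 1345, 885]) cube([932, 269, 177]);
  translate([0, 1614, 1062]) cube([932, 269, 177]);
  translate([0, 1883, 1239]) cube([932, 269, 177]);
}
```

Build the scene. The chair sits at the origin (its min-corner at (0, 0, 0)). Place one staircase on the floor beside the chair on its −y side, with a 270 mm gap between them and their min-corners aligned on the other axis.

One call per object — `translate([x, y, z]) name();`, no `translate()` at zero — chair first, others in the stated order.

chair();
translate([0, -2422, 0]) staircase();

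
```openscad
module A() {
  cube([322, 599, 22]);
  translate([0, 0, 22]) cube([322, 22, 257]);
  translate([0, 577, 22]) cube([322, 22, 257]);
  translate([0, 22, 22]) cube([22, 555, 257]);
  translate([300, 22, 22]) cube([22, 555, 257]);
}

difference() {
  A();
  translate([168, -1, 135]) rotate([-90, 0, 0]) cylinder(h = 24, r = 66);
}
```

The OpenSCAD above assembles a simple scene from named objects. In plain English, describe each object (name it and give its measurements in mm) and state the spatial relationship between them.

A is an open storage box with external size 322×599×279 mm and wall thickness 22 mm (the base is also 22 mm thick). The base covers the whole footprint; the four walls stand on the base, with the y-facing walls full-width and the x-facing walls fitting between their inner faces.

The open box has a circular hole of radius 66 mm through its front wall, centred at (x = 168, z = 135).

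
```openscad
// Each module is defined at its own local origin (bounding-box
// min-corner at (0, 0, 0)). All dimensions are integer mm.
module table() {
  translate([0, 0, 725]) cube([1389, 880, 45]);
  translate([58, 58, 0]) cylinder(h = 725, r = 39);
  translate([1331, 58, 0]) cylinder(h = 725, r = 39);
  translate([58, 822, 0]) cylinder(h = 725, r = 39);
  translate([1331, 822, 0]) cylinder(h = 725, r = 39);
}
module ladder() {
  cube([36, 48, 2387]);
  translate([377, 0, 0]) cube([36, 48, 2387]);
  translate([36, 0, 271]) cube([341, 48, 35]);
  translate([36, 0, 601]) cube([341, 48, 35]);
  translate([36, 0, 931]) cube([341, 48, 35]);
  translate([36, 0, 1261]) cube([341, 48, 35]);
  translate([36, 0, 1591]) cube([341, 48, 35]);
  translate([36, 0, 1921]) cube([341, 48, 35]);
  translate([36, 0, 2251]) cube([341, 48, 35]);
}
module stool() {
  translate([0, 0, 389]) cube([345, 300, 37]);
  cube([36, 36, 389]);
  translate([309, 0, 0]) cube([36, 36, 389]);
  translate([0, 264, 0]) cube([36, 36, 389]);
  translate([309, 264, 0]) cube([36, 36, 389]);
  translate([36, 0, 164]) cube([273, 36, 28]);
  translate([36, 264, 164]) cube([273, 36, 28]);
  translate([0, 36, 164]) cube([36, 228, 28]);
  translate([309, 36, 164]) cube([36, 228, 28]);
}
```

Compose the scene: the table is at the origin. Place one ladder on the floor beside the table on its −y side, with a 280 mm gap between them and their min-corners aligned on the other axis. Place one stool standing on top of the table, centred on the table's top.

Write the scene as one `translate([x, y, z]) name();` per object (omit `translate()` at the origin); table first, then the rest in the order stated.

table();
translate([0, -328, 0]) ladder();
translate([522, 290, 770]) stool();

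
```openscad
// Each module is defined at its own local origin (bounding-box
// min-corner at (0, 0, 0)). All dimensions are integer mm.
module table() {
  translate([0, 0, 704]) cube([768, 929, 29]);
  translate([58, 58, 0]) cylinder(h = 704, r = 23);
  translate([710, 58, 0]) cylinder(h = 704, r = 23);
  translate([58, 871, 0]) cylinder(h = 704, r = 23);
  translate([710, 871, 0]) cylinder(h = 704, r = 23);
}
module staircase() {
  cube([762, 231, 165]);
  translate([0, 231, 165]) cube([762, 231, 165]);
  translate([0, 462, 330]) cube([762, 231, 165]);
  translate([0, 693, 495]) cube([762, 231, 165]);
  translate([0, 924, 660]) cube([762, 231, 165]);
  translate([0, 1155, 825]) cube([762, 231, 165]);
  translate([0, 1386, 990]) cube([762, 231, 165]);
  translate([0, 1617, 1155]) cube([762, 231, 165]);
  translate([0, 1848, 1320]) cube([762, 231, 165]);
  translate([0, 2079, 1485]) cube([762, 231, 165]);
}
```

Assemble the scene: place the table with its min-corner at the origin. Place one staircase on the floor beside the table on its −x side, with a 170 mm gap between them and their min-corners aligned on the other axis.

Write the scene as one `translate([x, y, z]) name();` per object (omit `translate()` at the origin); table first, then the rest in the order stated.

table();
translate([-932, 0, 0]) staircase();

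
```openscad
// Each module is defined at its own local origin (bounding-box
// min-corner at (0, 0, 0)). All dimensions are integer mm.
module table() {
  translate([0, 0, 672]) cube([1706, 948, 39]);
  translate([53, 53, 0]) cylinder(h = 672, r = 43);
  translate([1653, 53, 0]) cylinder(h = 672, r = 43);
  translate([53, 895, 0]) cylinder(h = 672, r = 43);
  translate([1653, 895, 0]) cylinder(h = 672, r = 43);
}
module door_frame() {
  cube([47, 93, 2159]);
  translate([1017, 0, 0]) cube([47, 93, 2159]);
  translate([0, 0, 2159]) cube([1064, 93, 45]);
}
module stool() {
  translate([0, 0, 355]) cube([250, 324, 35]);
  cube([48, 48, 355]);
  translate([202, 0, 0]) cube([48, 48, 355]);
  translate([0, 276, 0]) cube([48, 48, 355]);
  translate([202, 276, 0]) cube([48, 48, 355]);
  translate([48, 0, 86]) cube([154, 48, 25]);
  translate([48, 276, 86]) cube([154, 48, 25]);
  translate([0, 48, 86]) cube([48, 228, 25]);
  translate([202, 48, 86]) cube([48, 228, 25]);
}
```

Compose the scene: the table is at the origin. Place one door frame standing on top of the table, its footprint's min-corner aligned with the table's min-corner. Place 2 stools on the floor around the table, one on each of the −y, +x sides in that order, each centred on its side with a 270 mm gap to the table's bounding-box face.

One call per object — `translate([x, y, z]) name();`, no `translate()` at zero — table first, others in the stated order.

table();
translate([0, 0, 711]) door_frame();
translate([728, -594, 0]) stool();
translate([1976, 312, 0]) stool();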